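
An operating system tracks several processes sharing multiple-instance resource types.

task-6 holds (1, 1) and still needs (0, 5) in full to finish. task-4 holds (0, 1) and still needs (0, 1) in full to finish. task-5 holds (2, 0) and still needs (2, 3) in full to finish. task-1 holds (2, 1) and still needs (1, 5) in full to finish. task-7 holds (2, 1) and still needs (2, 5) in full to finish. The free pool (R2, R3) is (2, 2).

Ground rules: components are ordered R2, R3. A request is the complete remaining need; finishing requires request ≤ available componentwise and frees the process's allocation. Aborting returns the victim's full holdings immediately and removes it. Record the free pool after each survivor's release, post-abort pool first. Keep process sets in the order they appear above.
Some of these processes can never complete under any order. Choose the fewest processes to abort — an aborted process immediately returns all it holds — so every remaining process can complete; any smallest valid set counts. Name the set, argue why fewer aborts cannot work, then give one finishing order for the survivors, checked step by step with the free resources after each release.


The answer: abort task-6 and task-1.
Key observation: the returned (3, 2) from task-6 and task-1 is what brings task-7 — unrunnable before, under any order — into play at step 2.
Minimality, checking each single-abort alternative: task-6 alone leaves task-1 blocked (short on R3); task-4 alone leaves task-6 blocked (short on R3); task-5 alone leaves task-6 blocked (short on R3); task-1 alone leaves task-6 blocked (short on R3); task-7 alone leaves task-6 blocked (short on R3).
Survivors finish in the order: task-4, task-7, task-5. Step-by-step check (pool after the aborts first):
  pool = (5, 4)
  task-4 needs (0, 1) <= (5, 4) -> finishes; pool += (0, 1) = (5, 5)
  task-7 needs (2, 5) <= (5, 5) -> finishes; pool += (2, 1) = (7, 6)
  task-5 needs (2, 3) <= (7, 6) -> finishes; pool += (2, 0) = (9, 6)


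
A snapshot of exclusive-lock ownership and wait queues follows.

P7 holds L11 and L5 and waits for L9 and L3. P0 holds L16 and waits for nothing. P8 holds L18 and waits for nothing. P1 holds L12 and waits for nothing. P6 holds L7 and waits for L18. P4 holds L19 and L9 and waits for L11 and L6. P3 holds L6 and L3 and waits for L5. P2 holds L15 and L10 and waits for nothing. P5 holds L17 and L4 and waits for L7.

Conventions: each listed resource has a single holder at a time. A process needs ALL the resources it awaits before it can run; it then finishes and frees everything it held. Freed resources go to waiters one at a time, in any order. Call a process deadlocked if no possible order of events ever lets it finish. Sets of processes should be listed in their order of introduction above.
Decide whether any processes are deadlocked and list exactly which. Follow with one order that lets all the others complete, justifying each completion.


The deadlocked set is P7, P4 and P3.
Key observation: P7 -> P4 -> P7 is a circular wait — nothing in it can go first; P3 is caught in further circular waits.
A valid finishing order for the others: P2, P8, P6, P1, P5, P0.
Step-by-step check:
  P2 waits on nothing -> runs at once and releases L15 and L10
  P8 waits on nothing -> runs at once and releases L18
  run P6 (all its waits — L18 — are resolved); releases L7
  P1 waits on nothing -> runs at once and releases L12
  run P5 (all its waits — L7 — are resolved); releases L17 and L4
  P0 waits on nothing -> runs at once and releases L16


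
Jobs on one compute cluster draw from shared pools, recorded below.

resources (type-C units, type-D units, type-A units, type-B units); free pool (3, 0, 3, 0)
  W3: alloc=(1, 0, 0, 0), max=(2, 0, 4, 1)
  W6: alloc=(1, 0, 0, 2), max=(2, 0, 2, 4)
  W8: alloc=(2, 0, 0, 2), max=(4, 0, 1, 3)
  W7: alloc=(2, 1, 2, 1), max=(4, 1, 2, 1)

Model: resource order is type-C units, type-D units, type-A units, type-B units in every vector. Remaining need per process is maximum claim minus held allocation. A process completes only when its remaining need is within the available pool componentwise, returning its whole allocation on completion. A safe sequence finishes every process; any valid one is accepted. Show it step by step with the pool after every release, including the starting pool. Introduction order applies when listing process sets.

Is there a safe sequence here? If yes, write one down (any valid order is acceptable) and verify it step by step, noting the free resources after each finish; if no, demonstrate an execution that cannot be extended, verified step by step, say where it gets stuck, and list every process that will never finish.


SAFE. One safe sequence: W7, W8, W6, W3.
Key observation: the order's first zero-slack moment is W8 ((2, 0, 1, 1) needed, (5, 1, 5, 1) free — a requested resource with nothing to spare).
Step-by-step check:
  pool = (3, 0, 3, 0)
  W7: need (2, 0, 0, 0) fits (3, 0, 3, 0); releases (2, 1, 2, 1), pool now (5, 1, 5, 1)
  W8: need (2, 0, 1, 1) fits (5, 1, 5, 1); releases (2, 0, 0, 2), pool now (7, 1, 5, 3)
  W6: need (1, 0, 2, 2) fits (7, 1, 5, 3); releases (1, 0, 0, 2), pool now (8, 1, 5, 5)
  W3: need (1, 0, 4, 1) fits (8, 1, 5, 5); releases (1, 0, 0, 0), pool now (9, 1, 5, 5)


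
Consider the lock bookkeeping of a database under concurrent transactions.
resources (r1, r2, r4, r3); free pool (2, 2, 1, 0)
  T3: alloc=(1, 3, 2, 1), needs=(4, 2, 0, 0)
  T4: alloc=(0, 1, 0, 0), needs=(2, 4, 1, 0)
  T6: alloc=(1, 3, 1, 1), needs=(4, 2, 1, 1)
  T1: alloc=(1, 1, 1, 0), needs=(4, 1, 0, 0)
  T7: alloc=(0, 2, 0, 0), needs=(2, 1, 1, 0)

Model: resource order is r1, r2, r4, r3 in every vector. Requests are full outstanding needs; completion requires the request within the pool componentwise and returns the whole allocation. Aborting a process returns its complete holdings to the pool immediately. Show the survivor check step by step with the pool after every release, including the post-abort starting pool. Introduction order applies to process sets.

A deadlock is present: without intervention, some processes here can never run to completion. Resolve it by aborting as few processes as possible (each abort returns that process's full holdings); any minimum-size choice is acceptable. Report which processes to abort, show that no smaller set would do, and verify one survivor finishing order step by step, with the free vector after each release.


Minimum abort set: T3 and T1.
Key observation: no ordering could ever have run T6 before the abort of T3 and T1; with (2, 4, 3, 1) back in the pool it fits at step 2.
Minimality, checking each single-abort alternative: T3 alone leaves T6 blocked (short on r1); T4 alone leaves T3 blocked (short on r1); T6 alone leaves T3 blocked (short on r1); T1 alone leaves T3 blocked (short on r1); T7 alone leaves T3 blocked (short on r1).
One survivor order: T7, T6, T4. Walking it through (post-abort pool first):
  pool = (4, 6, 4, 1)
  T7 needs (2, 1, 1, 0) <= (4, 6, 4, 1) -> finishes; pool += (0, 2, 0, 0) = (4, 8, 4, 1)
  T6 needs (4, 2, 1, 1) <= (4, 8, 4, 1) -> finishes; pool += (1, 3, 1, 1) = (5, 11, 5, 2)
  T4 needs (2, 4, 1, 0) <= (5, 11, 5, 2) -> finishes; pool += (0, 1, 0, 0) = (5, 12, 5, 2)


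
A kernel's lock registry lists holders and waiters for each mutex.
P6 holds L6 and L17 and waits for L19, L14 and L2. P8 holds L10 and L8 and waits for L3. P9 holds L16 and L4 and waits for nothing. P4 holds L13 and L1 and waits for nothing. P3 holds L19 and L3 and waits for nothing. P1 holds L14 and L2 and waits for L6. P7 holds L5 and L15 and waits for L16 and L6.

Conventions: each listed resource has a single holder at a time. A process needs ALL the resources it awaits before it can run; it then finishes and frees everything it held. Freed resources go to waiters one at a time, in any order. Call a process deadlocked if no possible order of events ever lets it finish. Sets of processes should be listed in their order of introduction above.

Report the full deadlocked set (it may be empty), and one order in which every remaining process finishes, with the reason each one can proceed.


Deadlocked set: P6, P1 and P7.
Key observation: the cycle P6 -> P1 -> P6 can never break — each member waits on the next; P7 waits into the deadlock from upstream.
One completion order for the rest: P3, P8, P9, P4.
Walking it through:
  P3 waits on nothing -> runs at once and releases L19 and L3
  P8: everything it awaited (L3) is free; runs, freeing L10 and L8
  P9 waits on nothing -> runs at once and releases L16 and L4
  P4 waits on nothing -> runs at once and releases L13 and L1


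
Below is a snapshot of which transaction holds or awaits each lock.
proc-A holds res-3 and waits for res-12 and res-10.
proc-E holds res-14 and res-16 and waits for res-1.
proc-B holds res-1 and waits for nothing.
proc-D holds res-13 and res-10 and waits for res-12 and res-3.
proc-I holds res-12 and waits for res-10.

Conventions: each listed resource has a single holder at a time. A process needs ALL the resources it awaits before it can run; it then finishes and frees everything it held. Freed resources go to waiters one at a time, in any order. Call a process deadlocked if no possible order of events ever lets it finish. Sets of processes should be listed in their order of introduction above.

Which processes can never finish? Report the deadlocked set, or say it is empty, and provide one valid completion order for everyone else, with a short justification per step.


Deadlocked set: proc-A, proc-D and proc-I.
Key observation: along proc-A -> proc-D -> proc-A, each member waits on what the next one holds — a deadlock; proc-I is caught in further circular waits.
One completion order for the rest: proc-B, proc-E.
Step-by-step check:
  proc-B waits on nothing -> runs at once and releases res-1
  proc-E: everything it awaited (res-1) is free; runs, freeing res-14 and res-16


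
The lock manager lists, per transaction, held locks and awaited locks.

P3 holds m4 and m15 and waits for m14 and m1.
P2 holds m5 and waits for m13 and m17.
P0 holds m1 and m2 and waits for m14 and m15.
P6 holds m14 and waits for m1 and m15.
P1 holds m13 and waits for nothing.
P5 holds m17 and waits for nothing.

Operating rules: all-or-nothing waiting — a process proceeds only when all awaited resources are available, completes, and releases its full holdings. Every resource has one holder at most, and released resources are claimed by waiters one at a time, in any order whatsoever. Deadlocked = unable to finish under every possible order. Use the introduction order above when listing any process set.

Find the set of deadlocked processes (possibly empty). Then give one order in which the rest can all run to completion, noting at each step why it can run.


Deadlocked set: P3, P0 and P6.
Key observation: the wait chain closes on itself along P3 -> P0 -> P3; P6 is caught in further circular waits.
The rest can finish in the order P5, P1, P2.
Walking it through:
  run P5 (it waits on nothing); releases m17
  run P1 (it waits on nothing); releases m13
  run P2 (all its waits — m13 and m17 — are resolved); releases m5


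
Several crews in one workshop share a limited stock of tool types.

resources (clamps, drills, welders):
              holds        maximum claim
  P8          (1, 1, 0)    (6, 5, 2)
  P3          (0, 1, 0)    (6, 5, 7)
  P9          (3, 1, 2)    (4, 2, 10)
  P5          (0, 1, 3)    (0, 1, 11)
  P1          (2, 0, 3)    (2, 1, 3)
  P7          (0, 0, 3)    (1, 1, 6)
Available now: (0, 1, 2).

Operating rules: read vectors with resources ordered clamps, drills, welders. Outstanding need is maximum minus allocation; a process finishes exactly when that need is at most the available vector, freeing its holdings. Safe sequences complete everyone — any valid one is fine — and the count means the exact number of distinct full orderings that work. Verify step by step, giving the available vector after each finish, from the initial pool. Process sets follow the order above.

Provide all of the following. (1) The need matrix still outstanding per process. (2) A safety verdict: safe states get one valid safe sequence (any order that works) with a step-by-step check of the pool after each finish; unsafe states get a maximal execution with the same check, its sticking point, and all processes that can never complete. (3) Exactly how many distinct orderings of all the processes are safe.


(1) Need matrix, components ordered clamps, drills, welders:
  P8: (5, 4, 2)
  P3: (6, 4, 7)
  P9: (1, 1, 8)
  P5: (0, 0, 8)
  P1: (0, 1, 0)
  P7: (1, 1, 3)
(2) The state is UNSAFE.
Key observation: no order helps: past P1, P7, P9, P5, the free pool tops out at (5, 3, 13), below what each blocked process needs in drills.
The run P1, P7, P9, P5 cannot be extended any further. Verifying each step:
  pool = (0, 1, 2)
  P1: need (0, 1, 0) fits (0, 1, 2); releases (2, 0, 3), pool now (2, 1, 5)
  P7: need (1, 1, 3) fits (2, 1, 5); releases (0, 0, 3), pool now (2, 1, 8)
  P9: need (1, 1, 8) fits (2, 1, 8); releases (3, 1, 2), pool now (5, 2, 10)
  P5: need (0, 0, 8) fits (5, 2, 10); releases (0, 1, 3), pool now (5, 3, 13)
  blocked: P8 wants (5, 4, 2), pool (5, 3, 13) — not enough drills
  blocked: P3 wants (6, 4, 7), pool (5, 3, 13) — not enough clamps and drills
Processes that can never finish: P8 and P3.
(3) Precisely 0 of the possible complete orderings are safe sequences.


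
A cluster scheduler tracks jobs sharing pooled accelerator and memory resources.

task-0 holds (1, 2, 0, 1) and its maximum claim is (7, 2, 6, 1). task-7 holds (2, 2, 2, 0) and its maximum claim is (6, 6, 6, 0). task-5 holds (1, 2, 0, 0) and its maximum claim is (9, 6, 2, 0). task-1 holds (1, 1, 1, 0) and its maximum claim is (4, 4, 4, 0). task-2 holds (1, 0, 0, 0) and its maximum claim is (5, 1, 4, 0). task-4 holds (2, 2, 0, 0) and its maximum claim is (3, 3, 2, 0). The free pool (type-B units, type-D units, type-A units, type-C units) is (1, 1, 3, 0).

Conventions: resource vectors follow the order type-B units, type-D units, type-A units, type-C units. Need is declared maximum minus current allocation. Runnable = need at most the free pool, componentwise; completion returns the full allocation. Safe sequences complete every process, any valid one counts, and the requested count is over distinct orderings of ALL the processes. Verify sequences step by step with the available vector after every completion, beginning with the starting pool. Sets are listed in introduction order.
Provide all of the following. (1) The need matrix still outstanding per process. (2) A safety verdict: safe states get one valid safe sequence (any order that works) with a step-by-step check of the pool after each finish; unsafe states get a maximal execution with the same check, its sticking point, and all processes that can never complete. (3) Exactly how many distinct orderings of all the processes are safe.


(1) Remaining need (order type-B units, type-D units, type-A units, type-C units):
  task-0: (6, 0, 6, 0)
  task-7: (4, 4, 4, 0)
  task-5: (8, 4, 2, 0)
  task-1: (3, 3, 3, 0)
  task-2: (4, 1, 4, 0)
  task-4: (1, 1, 2, 0)
(2) SAFE, for example via the order task-4, task-1, task-7, task-2, task-0, task-5.
Key observation: at task-4 the run first touches a limit — (1, 1, 2, 0) against (1, 1, 3, 0), exact on a resource it actually requests.
Step-by-step check:
  pool = (1, 1, 3, 0)
  task-4: need (1, 1, 2, 0) fits (1, 1, 3, 0); releases (2, 2, 0, 0), pool now (3, 3, 3, 0)
  task-1: need (3, 3, 3, 0) fits (3, 3, 3, 0); releases (1, 1, 1, 0), pool now (4, 4, 4, 0)
  task-7: need (4, 4, 4, 0) fits (4, 4, 4, 0); releases (2, 2, 2, 0), pool now (6, 6, 6, 0)
  task-2: need (4, 1, 4, 0) fits (6, 6, 6, 0); releases (1, 0, 0, 0), pool now (7, 6, 6, 0)
  task-0: need (6, 0, 6, 0) fits (7, 6, 6, 0); releases (1, 2, 0, 1), pool now (8, 8, 6, 1)
  task-5: need (8, 4, 2, 0) fits (8, 8, 6, 1); releases (1, 2, 0, 0), pool now (9, 10, 6, 1)
(3) The exact count: 3 of the possible complete orderings are safe sequences.


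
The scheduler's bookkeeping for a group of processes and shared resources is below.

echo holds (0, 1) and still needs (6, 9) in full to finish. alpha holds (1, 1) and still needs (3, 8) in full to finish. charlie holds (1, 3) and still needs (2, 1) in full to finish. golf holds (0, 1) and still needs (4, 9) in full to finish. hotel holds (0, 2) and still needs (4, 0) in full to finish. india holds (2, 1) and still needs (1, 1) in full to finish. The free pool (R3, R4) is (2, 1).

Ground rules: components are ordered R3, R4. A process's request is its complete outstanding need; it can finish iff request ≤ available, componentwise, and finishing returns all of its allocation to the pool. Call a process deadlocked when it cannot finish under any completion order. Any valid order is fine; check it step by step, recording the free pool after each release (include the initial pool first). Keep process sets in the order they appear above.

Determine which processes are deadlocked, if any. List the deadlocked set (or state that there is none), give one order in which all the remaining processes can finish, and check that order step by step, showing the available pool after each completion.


Deadlocked: echo, alpha and golf.
Key observation: R4 is the bottleneck — with india, hotel, charlie done the pool holds (5, 7), short of every remaining need.
The rest can finish in the order india, hotel, charlie. Check, step by step:
  pool = (2, 1)
  run india (needs (1, 1), free (2, 1)); after release of (2, 1) the pool is (4, 2)
  run hotel (needs (4, 0), free (4, 2)); after release of (0, 2) the pool is (4, 4)
  run charlie (needs (2, 1), free (4, 4)); after release of (1, 3) the pool is (5, 7)
The blocked processes can never fit:
  echo still needs (6, 9) but only (5, 7) is free — short on R3 and R4
  alpha still needs (3, 8) but only (5, 7) is free — short on R4
  golf still needs (4, 9) but only (5, 7) is free — short on R4


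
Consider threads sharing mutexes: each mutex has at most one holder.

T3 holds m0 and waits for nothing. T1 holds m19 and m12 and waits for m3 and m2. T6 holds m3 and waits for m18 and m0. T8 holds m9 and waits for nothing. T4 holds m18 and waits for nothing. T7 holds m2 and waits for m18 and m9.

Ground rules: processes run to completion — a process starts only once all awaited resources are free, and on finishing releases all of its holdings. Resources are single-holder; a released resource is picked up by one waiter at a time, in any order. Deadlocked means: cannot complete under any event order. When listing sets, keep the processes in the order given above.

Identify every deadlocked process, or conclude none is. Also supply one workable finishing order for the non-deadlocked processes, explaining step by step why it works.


Nothing here is deadlocked.
Key observation: all waits point, directly or indirectly, at processes that can finish, so nothing is permanently blocked.
The rest can finish in the order T3, T8, T4, T6, T7, T1.
Step-by-step check:
  T3: no waits; runs immediately, freeing m0
  T8: no waits; runs immediately, freeing m9
  T4: no waits; runs immediately, freeing m18
  run T6 (all its waits — m18 and m0 — are resolved); releases m3
  run T7 (all its waits — m18 and m9 — are resolved); releases m2
  run T1 (all its waits — m3 and m2 — are resolved); releases m19 and m12


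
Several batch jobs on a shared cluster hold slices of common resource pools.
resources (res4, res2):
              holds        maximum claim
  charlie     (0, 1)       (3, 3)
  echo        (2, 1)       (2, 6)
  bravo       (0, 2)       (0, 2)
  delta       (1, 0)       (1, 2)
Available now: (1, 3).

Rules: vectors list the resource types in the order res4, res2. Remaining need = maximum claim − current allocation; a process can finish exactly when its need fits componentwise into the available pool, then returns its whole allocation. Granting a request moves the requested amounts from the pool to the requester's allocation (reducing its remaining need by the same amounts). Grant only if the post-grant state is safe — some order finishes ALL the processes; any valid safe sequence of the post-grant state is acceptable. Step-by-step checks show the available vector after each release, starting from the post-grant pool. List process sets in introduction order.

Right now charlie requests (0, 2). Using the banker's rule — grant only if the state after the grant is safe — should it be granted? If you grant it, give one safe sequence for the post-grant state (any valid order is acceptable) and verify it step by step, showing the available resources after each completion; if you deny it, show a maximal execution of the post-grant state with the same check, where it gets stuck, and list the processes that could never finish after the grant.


DENY: after the grant no complete ordering would exist.
Key observation: after bravo, delta the pool peaks at (2, 3), and each blocked process is short somewhere: charlie on res4; echo on res2.
On the post-grant state, bravo, delta is a maximal run — nothing extends it. Step-by-step check:
  pool = (1, 1)
  run bravo (needs (0, 0), free (1, 1)); after release of (0, 2) the pool is (1, 3)
  run delta (needs (0, 2), free (1, 3)); after release of (1, 0) the pool is (2, 3)
  charlie cannot run: need (3, 0) vs free (2, 3) (insufficient res4)
  echo cannot run: need (0, 5) vs free (2, 3) (insufficient res2)
Had the request been granted, charlie and echo could never finish.


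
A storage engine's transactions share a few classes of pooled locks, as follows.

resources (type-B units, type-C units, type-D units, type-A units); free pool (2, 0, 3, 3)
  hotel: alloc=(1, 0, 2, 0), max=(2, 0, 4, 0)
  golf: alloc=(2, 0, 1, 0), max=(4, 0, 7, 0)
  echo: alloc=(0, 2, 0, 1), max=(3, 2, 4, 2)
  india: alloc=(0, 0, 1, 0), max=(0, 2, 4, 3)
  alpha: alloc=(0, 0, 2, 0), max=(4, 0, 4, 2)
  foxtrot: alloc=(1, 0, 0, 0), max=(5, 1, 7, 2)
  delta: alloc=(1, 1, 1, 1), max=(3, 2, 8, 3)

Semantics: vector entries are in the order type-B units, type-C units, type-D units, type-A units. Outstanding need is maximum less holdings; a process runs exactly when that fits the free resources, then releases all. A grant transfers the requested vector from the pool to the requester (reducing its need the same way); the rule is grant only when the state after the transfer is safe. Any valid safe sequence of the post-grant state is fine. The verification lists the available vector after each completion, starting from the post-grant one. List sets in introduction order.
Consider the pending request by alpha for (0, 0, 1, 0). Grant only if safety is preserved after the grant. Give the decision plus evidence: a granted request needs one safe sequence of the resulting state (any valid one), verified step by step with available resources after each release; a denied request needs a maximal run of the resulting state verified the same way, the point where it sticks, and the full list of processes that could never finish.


DENY — the pretend-granted state is unsafe.
Key observation: after hotel, echo, india the pool peaks at (3, 2, 5, 4), and each blocked process is short somewhere: golf on type-D units; alpha on type-B units; foxtrot on type-B units, type-D units; delta on type-D units.
Pretend the grant happened; the run hotel, echo, india goes as far as possible. Step-by-step check:
  pool = (2, 0, 2, 3)
  hotel: need (1, 0, 2, 0) fits (2, 0, 2, 3); releases (1, 0, 2, 0), pool now (3, 0, 4, 3)
  echo: need (3, 0, 4, 1) fits (3, 0, 4, 3); releases (0, 2, 0, 1), pool now (3, 2, 4, 4)
  india: need (0, 2, 3, 3) fits (3, 2, 4, 4); releases (0, 0, 1, 0), pool now (3, 2, 5, 4)
  blocked: golf wants (2, 0, 6, 0), pool (3, 2, 5, 4) — not enough type-D units
  blocked: alpha wants (4, 0, 1, 2), pool (3, 2, 5, 4) — not enough type-B units
  blocked: foxtrot wants (4, 1, 7, 2), pool (3, 2, 5, 4) — not enough type-B units and type-D units
  blocked: delta wants (2, 1, 7, 2), pool (3, 2, 5, 4) — not enough type-D units
Had the request been granted, golf, alpha, foxtrot and delta could never finish.


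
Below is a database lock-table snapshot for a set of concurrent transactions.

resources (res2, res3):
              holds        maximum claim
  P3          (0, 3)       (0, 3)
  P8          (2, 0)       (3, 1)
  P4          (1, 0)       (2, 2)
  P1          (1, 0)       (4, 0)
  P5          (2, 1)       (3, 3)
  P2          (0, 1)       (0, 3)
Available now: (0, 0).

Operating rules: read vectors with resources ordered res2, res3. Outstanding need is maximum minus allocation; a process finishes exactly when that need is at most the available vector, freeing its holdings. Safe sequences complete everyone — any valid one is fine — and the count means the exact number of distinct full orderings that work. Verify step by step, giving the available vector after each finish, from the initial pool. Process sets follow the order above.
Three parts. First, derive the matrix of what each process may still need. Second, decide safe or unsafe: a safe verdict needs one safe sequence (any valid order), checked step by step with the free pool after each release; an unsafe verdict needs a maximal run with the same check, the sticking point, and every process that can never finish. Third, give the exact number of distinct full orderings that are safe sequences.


(1) Outstanding need per process (order res2, res3):
  P3: (0, 0)
  P8: (1, 1)
  P4: (1, 2)
  P1: (3, 0)
  P5: (1, 2)
  P2: (0, 2)
(2) UNSAFE.
Key observation: res2 is the bottleneck — with P3, P2 done the pool holds (0, 4), short of every remaining need.
Going as far as possible: P3, P2; after that, nothing fits. Verifying each step:
  pool = (0, 0)
  P3 needs (0, 0) <= (0, 0) -> finishes; pool += (0, 3) = (0, 3)
  P2 needs (0, 2) <= (0, 3) -> finishes; pool += (0, 1) = (0, 4)
  P8 still needs (1, 1) but only (0, 4) is free — short on res2
  P4 still needs (1, 2) but only (0, 4) is free — short on res2
  P1 still needs (3, 0) but only (0, 4) is free — short on res2
  P5 still needs (1, 2) but only (0, 4) is free — short on res2
Never able to finish: P8, P4, P1 and P5.
(3) Exactly 0 of the possible complete orderings are safe sequences.


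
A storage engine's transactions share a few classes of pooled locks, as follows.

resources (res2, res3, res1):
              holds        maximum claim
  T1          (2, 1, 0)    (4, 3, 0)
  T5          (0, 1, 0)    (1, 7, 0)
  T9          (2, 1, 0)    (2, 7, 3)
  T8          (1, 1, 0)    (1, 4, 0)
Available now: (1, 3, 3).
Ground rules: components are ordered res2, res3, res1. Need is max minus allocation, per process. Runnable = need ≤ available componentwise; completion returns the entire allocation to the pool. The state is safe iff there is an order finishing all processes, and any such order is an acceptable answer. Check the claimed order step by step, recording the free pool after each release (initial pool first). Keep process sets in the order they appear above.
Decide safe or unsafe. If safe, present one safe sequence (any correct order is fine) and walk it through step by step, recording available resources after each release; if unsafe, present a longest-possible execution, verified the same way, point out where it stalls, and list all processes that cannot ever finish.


The state is UNSAFE.
Key observation: once T8, T1 finish, the pool peaks at (4, 5, 3) — and every remaining process still needs more res3 than that.
The run T8, T1 cannot be extended any further. Step-by-step check:
  pool = (1, 3, 3)
  T8: need (0, 3, 0) fits (1, 3, 3); releases (1, 1, 0), pool now (2, 4, 3)
  T1: need (2, 2, 0) fits (2, 4, 3); releases (2, 1, 0), pool now (4, 5, 3)
  T5 cannot run: need (1, 6, 0) vs free (4, 5, 3) (insufficient res3)
  T9 cannot run: need (0, 6, 3) vs free (4, 5, 3) (insufficient res3)
Never able to finish: T5 and T9.


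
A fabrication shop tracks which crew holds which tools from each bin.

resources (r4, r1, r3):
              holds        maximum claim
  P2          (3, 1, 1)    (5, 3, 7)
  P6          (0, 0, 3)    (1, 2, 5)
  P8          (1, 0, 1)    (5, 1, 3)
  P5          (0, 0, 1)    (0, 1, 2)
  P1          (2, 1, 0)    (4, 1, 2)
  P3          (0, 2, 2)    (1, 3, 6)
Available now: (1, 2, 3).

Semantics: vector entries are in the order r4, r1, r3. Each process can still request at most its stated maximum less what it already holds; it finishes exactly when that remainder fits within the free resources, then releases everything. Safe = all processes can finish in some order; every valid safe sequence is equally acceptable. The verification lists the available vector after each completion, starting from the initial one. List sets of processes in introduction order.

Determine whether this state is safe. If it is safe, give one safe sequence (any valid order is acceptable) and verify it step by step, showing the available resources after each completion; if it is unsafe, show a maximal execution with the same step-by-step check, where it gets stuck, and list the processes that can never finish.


UNSAFE.
Key observation: the wall is r4: completing P5, P3, P6 brings the pool only to (1, 4, 9), and all the rest need more.
The run P5, P3, P6 cannot be extended any further. Step-by-step check:
  pool = (1, 2, 3)
  P5 needs (0, 1, 1) <= (1, 2, 3) -> finishes; pool += (0, 0, 1) = (1, 2, 4)
  P3 needs (1, 1, 4) <= (1, 2, 4) -> finishes; pool += (0, 2, 2) = (1, 4, 6)
  P6 needs (1, 2, 2) <= (1, 4, 6) -> finishes; pool += (0, 0, 3) = (1, 4, 9)
  blocked: P2 wants (2, 2, 6), pool (1, 4, 9) — not enough r4
  blocked: P8 wants (4, 1, 2), pool (1, 4, 9) — not enough r4
  blocked: P1 wants (2, 0, 2), pool (1, 4, 9) — not enough r4
Processes that can never finish: P2, P8 and P1.


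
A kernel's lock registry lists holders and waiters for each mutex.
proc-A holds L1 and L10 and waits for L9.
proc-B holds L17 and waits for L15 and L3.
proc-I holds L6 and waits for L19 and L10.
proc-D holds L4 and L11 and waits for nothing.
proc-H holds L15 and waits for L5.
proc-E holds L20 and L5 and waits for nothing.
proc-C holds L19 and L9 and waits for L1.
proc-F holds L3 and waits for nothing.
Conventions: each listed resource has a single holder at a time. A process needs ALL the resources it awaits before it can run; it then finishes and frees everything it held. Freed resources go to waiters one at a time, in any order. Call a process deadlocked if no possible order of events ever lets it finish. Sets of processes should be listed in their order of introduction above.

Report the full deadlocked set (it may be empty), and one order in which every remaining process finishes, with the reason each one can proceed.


Deadlocked: proc-A, proc-I and proc-C.
Key observation: proc-A -> proc-C -> proc-A is a circular wait — nothing in it can go first; proc-I waits into the deadlock from upstream.
A valid finishing order for the others: proc-D, proc-E, proc-H, proc-F, proc-B.
Verifying each step:
  proc-D waits on nothing -> runs at once and releases L4 and L11
  proc-E waits on nothing -> runs at once and releases L20 and L5
  run proc-H (all its waits — L5 — are resolved); releases L15
  proc-F waits on nothing -> runs at once and releases L3
  run proc-B (all its waits — L15 and L3 — are resolved); releases L17


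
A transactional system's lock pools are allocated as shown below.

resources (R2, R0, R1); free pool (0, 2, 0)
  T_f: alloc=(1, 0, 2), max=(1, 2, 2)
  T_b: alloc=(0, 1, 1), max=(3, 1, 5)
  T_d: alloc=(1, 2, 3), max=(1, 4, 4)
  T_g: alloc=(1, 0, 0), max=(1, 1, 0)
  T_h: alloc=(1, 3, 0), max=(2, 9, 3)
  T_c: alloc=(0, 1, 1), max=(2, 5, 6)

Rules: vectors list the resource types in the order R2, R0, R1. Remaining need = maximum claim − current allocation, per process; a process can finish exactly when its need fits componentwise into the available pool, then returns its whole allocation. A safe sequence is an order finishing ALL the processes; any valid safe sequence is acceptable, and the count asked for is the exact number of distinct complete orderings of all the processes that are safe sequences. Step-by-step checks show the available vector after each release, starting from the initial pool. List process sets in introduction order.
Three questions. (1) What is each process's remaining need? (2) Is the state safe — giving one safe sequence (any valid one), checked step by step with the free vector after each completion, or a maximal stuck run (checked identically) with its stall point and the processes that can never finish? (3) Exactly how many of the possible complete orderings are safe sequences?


(1) Remaining need (order R2, R0, R1):
  T_f: (0, 2, 0)
  T_b: (3, 0, 4)
  T_d: (0, 2, 1)
  T_g: (0, 1, 0)
  T_h: (1, 6, 3)
  T_c: (2, 4, 5)
(2) The state is SAFE; one workable sequence: T_f, T_g, T_d, T_c, T_b, T_h.
Key observation: reading the order forward, T_f is the first process whose need (0, 2, 0) meets the free pool (0, 2, 0) exactly on a resource it requests.
Check, step by step:
  pool = (0, 2, 0)
  T_f needs (0, 2, 0) <= (0, 2, 0) -> finishes; pool += (1, 0, 2) = (1, 2, 2)
  T_g needs (0, 1, 0) <= (1, 2, 2) -> finishes; pool += (1, 0, 0) = (2, 2, 2)
  T_d needs (0, 2, 1) <= (2, 2, 2) -> finishes; pool += (1, 2, 3) = (3, 4, 5)
  T_c needs (2, 4, 5) <= (3, 4, 5) -> finishes; pool += (0, 1, 1) = (3, 5, 6)
  T_b needs (3, 0, 4) <= (3, 5, 6) -> finishes; pool += (0, 1, 1) = (3, 6, 7)
  T_h needs (1, 6, 3) <= (3, 6, 7) -> finishes; pool += (1, 3, 0) = (4, 9, 7)
(3) The exact count: 7 of the possible complete orderings are safe sequences.


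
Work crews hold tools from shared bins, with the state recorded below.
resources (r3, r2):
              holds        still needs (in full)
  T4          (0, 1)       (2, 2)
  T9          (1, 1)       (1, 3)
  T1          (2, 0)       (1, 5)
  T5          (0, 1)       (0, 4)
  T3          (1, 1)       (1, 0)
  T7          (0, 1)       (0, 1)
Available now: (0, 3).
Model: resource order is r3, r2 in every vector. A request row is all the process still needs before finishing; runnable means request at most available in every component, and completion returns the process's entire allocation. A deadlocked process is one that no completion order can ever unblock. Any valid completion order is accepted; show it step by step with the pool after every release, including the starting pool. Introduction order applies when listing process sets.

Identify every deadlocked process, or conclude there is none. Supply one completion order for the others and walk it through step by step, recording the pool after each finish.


Deadlocked: T4, T9, T1 and T3.
Key observation: after T7, T5 complete, (0, 5) is the best the pool ever gets, yet each leftover process wants more r3.
A valid finishing order for the others: T7, T5. Step-by-step check:
  pool = (0, 3)
  run T7 (needs (0, 1), free (0, 3)); after release of (0, 1) the pool is (0, 4)
  run T5 (needs (0, 4), free (0, 4)); after release of (0, 1) the pool is (0, 5)
The stuck group stays short no matter what:
  T4 cannot run: need (2, 2) vs free (0, 5) (insufficient r3)
  T9 cannot run: need (1, 3) vs free (0, 5) (insufficient r3)
  T1 cannot run: need (1, 5) vs free (0, 5) (insufficient r3)
  T3 cannot run: need (1, 0) vs free (0, 5) (insufficient r3)


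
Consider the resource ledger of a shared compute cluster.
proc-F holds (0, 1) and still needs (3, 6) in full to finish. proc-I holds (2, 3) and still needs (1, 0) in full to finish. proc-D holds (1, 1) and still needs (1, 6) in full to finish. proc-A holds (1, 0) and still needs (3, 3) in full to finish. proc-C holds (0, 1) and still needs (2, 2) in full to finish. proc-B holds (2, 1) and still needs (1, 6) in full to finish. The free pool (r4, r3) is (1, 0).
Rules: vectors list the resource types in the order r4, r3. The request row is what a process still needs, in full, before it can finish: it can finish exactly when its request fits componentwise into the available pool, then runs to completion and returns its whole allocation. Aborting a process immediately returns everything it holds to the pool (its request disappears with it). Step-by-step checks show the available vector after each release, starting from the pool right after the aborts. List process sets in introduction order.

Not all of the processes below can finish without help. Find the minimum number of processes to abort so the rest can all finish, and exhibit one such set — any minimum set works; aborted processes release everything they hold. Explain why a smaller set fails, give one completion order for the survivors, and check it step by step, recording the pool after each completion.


Abort proc-F and proc-D.
Key observation: before aborting proc-F and proc-D, proc-B was permanently blocked — no order could ever run it; afterwards it completes at step 4.
Minimality, checking each single-abort alternative: proc-F alone leaves proc-D blocked (short on r3); proc-I alone leaves proc-F blocked (short on r3); proc-D alone leaves proc-F blocked (short on r3); proc-A alone leaves proc-F blocked (short on r3); proc-C alone leaves proc-F blocked (short on r3); proc-B alone leaves proc-F blocked (short on r3).
The survivors complete as proc-I, proc-C, proc-A, proc-B. Step-by-step check (starting from the post-abort pool):
  pool = (2, 2)
  proc-I: need (1, 0) fits (2, 2); releases (2, 3), pool now (4, 5)
  proc-C: need (2, 2) fits (4, 5); releases (0, 1), pool now (4, 6)
  proc-A: need (3, 3) fits (4, 6); releases (1, 0), pool now (5, 6)
  proc-B: need (1, 6) fits (5, 6); releases (2, 1), pool now (7, 7)


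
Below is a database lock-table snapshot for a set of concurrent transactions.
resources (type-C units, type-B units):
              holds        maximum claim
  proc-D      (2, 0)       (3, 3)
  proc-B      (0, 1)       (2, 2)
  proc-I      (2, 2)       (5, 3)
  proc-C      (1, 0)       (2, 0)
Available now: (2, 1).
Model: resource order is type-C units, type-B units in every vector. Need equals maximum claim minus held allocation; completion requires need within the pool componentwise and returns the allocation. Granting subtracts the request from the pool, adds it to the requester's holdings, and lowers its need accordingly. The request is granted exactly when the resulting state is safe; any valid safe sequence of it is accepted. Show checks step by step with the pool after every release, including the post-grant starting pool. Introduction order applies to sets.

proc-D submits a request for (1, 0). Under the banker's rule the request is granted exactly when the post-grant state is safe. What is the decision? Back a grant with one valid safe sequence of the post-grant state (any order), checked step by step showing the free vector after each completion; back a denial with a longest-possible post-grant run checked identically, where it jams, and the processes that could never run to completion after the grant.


DENY: after the grant no complete ordering would exist.
Key observation: after proc-C, proc-B the pool peaks at (2, 2), and each blocked process is short somewhere: proc-D on type-B units; proc-I on type-C units.
After a pretend grant, a maximal execution: proc-C, proc-B — then nothing else fits. Verifying each step:
  pool = (1, 1)
  proc-C needs (1, 0) <= (1, 1) -> finishes; pool += (1, 0) = (2, 1)
  proc-B needs (2, 1) <= (2, 1) -> finishes; pool += (0, 1) = (2, 2)
  blocked: proc-D wants (0, 3), pool (2, 2) — not enough type-B units
  blocked: proc-I wants (3, 1), pool (2, 2) — not enough type-C units
Had the request been granted, proc-D and proc-I could never finish.


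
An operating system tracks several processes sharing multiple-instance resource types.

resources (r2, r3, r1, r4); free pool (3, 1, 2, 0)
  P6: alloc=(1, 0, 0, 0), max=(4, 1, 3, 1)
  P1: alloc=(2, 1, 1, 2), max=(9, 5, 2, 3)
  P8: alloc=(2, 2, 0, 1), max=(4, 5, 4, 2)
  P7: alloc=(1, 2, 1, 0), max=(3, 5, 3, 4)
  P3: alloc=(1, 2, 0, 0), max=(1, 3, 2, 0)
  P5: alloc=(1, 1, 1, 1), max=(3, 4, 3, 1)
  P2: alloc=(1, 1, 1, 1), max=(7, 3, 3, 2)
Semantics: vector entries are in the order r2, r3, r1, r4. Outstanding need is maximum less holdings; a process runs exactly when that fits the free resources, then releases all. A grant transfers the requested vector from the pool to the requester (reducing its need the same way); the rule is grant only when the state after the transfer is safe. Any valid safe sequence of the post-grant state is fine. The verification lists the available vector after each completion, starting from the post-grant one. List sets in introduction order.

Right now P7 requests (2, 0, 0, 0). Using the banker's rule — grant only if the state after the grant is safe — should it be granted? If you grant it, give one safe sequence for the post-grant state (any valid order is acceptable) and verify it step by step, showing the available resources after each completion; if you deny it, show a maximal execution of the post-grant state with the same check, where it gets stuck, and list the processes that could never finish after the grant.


DENY: after the grant no complete ordering would exist.
Key observation: after P3, P5, P6 the pool peaks at (4, 4, 3, 1), and each blocked process is short somewhere: P1 on r2; P8 on r1; P7 on r4; P2 on r2.
Pretend the grant happened; the run P3, P5, P6 goes as far as possible. Walking it through:
  pool = (1, 1, 2, 0)
  P3: need (0, 1, 2, 0) fits (1, 1, 2, 0); releases (1, 2, 0, 0), pool now (2, 3, 2, 0)
  P5: need (2, 3, 2, 0) fits (2, 3, 2, 0); releases (1, 1, 1, 1), pool now (3, 4, 3, 1)
  P6: need (3, 1, 3, 1) fits (3, 4, 3, 1); releases (1, 0, 0, 0), pool now (4, 4, 3, 1)
  P1 cannot run: need (7, 4, 1, 1) vs free (4, 4, 3, 1) (insufficient r2)
  P8 cannot run: need (2, 3, 4, 1) vs free (4, 4, 3, 1) (insufficient r1)
  P7 cannot run: need (0, 3, 2, 4) vs free (4, 4, 3, 1) (insufficient r4)
  P2 cannot run: need (6, 2, 2, 1) vs free (4, 4, 3, 1) (insufficient r2)
Post-grant, the permanently blocked set is P1, P8, P7 and P2.
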